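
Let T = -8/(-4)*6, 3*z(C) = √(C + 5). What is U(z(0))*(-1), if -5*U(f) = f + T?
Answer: 12/5 + √5/15 ≈ 2.5491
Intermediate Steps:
z(C) = √(5 + C)/3 (z(C) = √(C + 5)/3 = √(5 + C)/3)
T = 12 (T = -8*(-¼)*6 = 2*6 = 12)
U(f) = -12/5 - f/5 (U(f) = -(f + 12)/5 = -(12 + f)/5 = -12/5 - f/5)
U(z(0))*(-1) = (-12/5 - √(5 + 0)/15)*(-1) = (-12/5 - √5/15)*(-1) = 12/5 + √5/15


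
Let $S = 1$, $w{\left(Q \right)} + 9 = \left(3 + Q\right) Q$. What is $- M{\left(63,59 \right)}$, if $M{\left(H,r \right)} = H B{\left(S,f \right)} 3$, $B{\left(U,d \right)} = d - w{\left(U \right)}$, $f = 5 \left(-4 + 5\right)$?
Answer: $-1890$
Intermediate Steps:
$w{\left(Q \right)} = -9 + Q \left(3 + Q\right)$ ($w{\left(Q \right)} = -9 + \left(3 + Q\right) Q = -9 + Q \left(3 + Q\right)$)
$f = 5$ ($f = 5 \cdot 1 = 5$)
$B{\left(U,d \right)} = 9 + d - U^{2} - 3 U$ ($B{\left(U,d \right)} = d - \left(-9 + U^{2} + 3 U\right) = 9 + d - U^{2} - 3 U$)
$M{\left(H,r \right)} = 30 H$ ($M{\left(H,r \right)} = H \left(9 + 5 - 1^{2} - 3\right) 3 = H \left(9 + 5 - 1 - 3\right) 3 = H 10 \cdot 3 = 10 H 3 = 30 H$)
$- M{\left(63,59 \right)} = - 30 \cdot 63 = \left(-1\right) 1890 = -1890$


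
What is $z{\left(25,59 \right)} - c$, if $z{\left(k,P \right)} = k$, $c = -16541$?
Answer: $16566$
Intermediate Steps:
$z{\left(25,59 \right)} - c = 25 - -16541 = 25 + 16541 = 16566$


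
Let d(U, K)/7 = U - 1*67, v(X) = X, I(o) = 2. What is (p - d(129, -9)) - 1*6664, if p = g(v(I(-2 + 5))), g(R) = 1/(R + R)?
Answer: -28391/4 ≈ -7097.8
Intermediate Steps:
g(R) = 1/(2*R)
d(U, K) = -469 + 7*U (d(U, K) = 7*(U - 1*67) = 7*(U - 67) = 7*(-67 + U) = -469 + 7*U)
p = ¼ (p = (½)/2 = (½)*(½) = ¼ ≈ 0.25000)
(p - d(129, -9)) - 1*6664 = (¼ - (-469 + 7*129)) - 1*6664 = (¼ - (-469 + 903)) - 6664 = (¼ - 1*434) - 6664 = (¼ - 434) - 6664 = -1735/4 - 6664 = -28391/4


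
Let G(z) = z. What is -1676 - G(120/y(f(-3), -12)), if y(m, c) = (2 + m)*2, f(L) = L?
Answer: -1616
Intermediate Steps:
y(m, c) = 4 + 2*m
-1676 - G(120/y(f(-3), -12)) = -1676 - 120/(4 + 2*(-3)) = -1676 - 120/(4 - 6) = -1676 - 120/(-2) = -1676 - 120*(-1)/2 = -1676 - 1*(-60) = -1676 + 60 = -1616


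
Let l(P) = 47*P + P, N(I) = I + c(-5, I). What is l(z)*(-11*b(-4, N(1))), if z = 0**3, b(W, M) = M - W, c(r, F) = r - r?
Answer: 0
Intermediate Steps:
c(r, F) = 0
N(I) = I (N(I) = I + 0 = I)
z = 0
l(P) = 48*P
l(z)*(-11*b(-4, N(1))) = (48*0)*(-11*(1 - 1*(-4))) = 0*(-11*(1 + 4)) = 0*(-11*5) = 0*(-55) = 0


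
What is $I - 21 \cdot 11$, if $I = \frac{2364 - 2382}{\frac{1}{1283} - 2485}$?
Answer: $- \frac{368231790}{1594127} \approx -230.99$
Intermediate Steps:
$I = \frac{11547}{1594127}$ ($I = - \frac{18}{\frac{1}{1283} - 2485} = - \frac{18}{- \frac{3188254}{1283}} = \left(-18\right) \left(- \frac{1283}{3188254}\right) = \frac{11547}{1594127} \approx 0.0072435$)
$I - 21 \cdot 11 = \frac{11547}{1594127} - 21 \cdot 11 = \frac{11547}{1594127} - 231 = - \frac{368231790}{1594127}$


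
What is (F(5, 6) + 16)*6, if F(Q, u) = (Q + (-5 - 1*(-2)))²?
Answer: 120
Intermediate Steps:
F(Q, u) = (-3 + Q)² (F(Q, u) = (Q + (-5 + 2))² = (Q - 3)² = (-3 + Q)²)
(F(5, 6) + 16)*6 = ((-3 + 5)² + 16)*6 = (2² + 16)*6 = (4 + 16)*6 = 20*6 = 120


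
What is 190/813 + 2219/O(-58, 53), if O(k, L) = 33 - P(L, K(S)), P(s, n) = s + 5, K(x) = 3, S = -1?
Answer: -1799297/20325 ≈ -88.526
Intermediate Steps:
P(s, n) = 5 + s
O(k, L) = 28 - L (O(k, L) = 33 - (5 + L) = 33 + (-5 - L) = 28 - L)
190/813 + 2219/O(-58, 53) = 190/813 + 2219/(28 - 1*53) = 190*(1/813) + 2219/(28 - 53) = 190/813 + 2219/(-25) = 190/813 + 2219*(-1/25) = 190/813 - 2219/25 = -1799297/20325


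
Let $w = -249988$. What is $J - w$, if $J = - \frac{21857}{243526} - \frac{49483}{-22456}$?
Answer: $\frac{97650064295571}{390615704} \approx 2.4999 \cdot 10^{5}$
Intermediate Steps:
$J = \frac{825684019}{390615704}$ ($J = \left(-21857\right) \frac{1}{243526} - - \frac{7069}{3208} = - \frac{21857}{243526} + \frac{7069}{3208} = \frac{825684019}{390615704} \approx 2.1138$)
$J - w = \frac{825684019}{390615704} - -249988 = \frac{825684019}{390615704} + 249988 = \frac{97650064295571}{390615704}$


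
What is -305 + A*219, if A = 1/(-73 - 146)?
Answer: -306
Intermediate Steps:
A = -1/219 (A = 1/(-219) = -1/219 ≈ -0.0045662)
-305 + A*219 = -305 - 1/219*219 = -305 - 1 = -306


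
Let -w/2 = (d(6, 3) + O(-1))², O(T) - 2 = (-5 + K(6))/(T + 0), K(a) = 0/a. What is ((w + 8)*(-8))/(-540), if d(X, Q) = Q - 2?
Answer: -16/9 ≈ -1.7778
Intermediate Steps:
K(a) = 0
O(T) = 2 - 5/T (O(T) = 2 + (-5 + 0)/(T + 0) = 2 - 5/T)
d(X, Q) = -2 + Q
w = -128 (w = -2*((-2 + 3) + (2 - 5/(-1)))² = -2*(1 + (2 - 5*(-1)))² = -2*(1 + (2 + 5))² = -2*(1 + 7)² = -2*8² = -2*64 = -128)
((w + 8)*(-8))/(-540) = ((-128 + 8)*(-8))/(-540) = -120*(-8)*(-1/540) = 960*(-1/540) = -16/9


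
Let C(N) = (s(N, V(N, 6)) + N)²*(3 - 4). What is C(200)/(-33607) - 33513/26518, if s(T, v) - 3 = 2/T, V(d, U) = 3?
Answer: -166917316341/4455952130000 ≈ -0.037459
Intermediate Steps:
s(T, v) = 3 + 2/T
C(N) = -(3 + N + 2/N)² (C(N) = ((3 + 2/N) + N)²*(3 - 4) = (3 + N + 2/N)²*(-1) = -(3 + N + 2/N)²)
C(200)/(-33607) - 33513/26518 = -1*(2 + 200² + 3*200)²/200²/(-33607) - 33513/26518 = -1*1/40000*(2 + 40000 + 600)²*(-1/33607) - 33513*1/26518 = -1*1/40000*40602²*(-1/33607) - 33513/26518 = -1*1/40000*1648522404*(-1/33607) - 33513/26518 = -412130601/10000*(-1/33607) - 33513/26518 = 412130601/336070000 - 33513/26518 = -166917316341/4455952130000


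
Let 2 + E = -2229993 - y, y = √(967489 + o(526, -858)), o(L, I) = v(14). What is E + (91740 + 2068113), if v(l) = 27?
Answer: -70142 - 22*√1999 ≈ -71126.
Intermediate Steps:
o(L, I) = 27
y = 22*√1999 (y = √(967489 + 27) = √967516 = 22*√1999 ≈ 983.62)
E = -2229995 - 22*√1999 (E = -2 + (-2229993 - 22*√1999) = -2229995 - 22*√1999 ≈ -2.2310e+6)
E + (91740 + 2068113) = (-2229995 - 22*√1999) + (91740 + 2068113) = (-2229995 - 22*√1999) + 2159853 = -70142 - 22*√1999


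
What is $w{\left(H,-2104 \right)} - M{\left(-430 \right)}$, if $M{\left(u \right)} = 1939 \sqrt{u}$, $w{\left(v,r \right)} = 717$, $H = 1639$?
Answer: $717 - 1939 i \sqrt{430} \approx 717.0 - 40208.0 i$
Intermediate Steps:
$w{\left(H,-2104 \right)} - M{\left(-430 \right)} = 717 - 1939 \sqrt{-430} = 717 - 1939 i \sqrt{430}$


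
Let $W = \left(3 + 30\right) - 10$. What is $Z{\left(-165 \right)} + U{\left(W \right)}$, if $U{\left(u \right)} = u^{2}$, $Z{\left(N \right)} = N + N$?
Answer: $199$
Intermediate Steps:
$Z{\left(N \right)} = 2 N$
$W = 23$ ($W = 33 - 10 = 23$)
$Z{\left(-165 \right)} + U{\left(W \right)} = 2 \left(-165\right) + 23^{2} = -330 + 529 = 199$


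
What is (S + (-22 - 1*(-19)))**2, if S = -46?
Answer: 2401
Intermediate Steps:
(S + (-22 - 1*(-19)))**2 = (-46 + (-22 - 1*(-19)))**2 = (-46 + (-22 + 19))**2 = (-46 - 3)**2 = (-49)**2 = 2401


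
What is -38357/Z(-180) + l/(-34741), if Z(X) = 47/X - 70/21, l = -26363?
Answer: 239877953521/22477427 ≈ 10672.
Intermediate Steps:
Z(X) = -10/3 + 47/X (Z(X) = 47/X - 70*1/21 = 47/X - 10/3 = -10/3 + 47/X)
-38357/Z(-180) + l/(-34741) = -38357/(-10/3 + 47/(-180)) - 26363/(-34741) = -38357/(-10/3 + 47*(-1/180)) - 26363*(-1/34741) = -38357/(-10/3 - 47/180) + 26363/34741 = -38357/(-647/180) + 26363/34741 = -38357*(-180/647) + 26363/34741 = 6904260/647 + 26363/34741 = 239877953521/22477427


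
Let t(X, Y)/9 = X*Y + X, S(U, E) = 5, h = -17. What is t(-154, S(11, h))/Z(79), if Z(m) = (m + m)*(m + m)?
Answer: -2079/6241 ≈ -0.33312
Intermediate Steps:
Z(m) = 4*m² (Z(m) = (2*m)*(2*m) = 4*m²)
t(X, Y) = 9*X + 9*X*Y (t(X, Y) = 9*(X*Y + X) = 9*(X + X*Y) = 9*X + 9*X*Y)
t(-154, S(11, h))/Z(79) = (9*(-154)*(1 + 5))/((4*79²)) = (9*(-154)*6)/((4*6241)) = -8316/24964 = -8316*1/24964 = -2079/6241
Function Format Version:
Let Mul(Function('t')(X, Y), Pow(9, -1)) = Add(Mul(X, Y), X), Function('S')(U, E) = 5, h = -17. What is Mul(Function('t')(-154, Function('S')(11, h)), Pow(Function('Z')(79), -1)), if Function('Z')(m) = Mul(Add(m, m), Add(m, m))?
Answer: Rational(-2079, 6241) ≈ -0.33312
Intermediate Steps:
Function('Z')(m) = Mul(4, Pow(m, 2)) (Function('Z')(m) = Mul(Mul(2, m), Mul(2, m)) = Mul(4, Pow(m, 2)))
Function('t')(X, Y) = Add(Mul(9, X), Mul(9, X, Y)) (Function('t')(X, Y) = Mul(9, Add(Mul(X, Y), X)) = Mul(9, Add(X, Mul(X, Y))) = Add(Mul(9, X), Mul(9, X, Y)))
Mul(Function('t')(-154, Function('S')(11, h)), Pow(Function('Z')(79), -1)) = Mul(Mul(9, -154, Add(1, 5)), Pow(Mul(4, Pow(79, 2)), -1)) = Mul(Mul(9, -154, 6), Pow(Mul(4, 6241), -1)) = Mul(-8316, Pow(24964, -1)) = Mul(-8316, Rational(1, 24964)) = Rational(-2079, 6241)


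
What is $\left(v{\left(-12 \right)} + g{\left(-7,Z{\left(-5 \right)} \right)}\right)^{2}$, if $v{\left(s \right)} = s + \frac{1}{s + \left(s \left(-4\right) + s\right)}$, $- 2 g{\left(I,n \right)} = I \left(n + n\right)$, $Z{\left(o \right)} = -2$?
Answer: $\frac{388129}{576} \approx 673.83$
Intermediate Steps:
$g{\left(I,n \right)} = - I n$ ($g{\left(I,n \right)} = - \frac{I \left(n + n\right)}{2} = - \frac{I 2 n}{2} = - \frac{2 I n}{2} = - I n$)
$v{\left(s \right)} = s - \frac{1}{2 s}$ ($v{\left(s \right)} = s + \frac{1}{s + \left(- 4 s + s\right)} = s + \frac{1}{s - 3 s} = s + \frac{1}{\left(-2\right) s} = s - \frac{1}{2 s}$)
$\left(v{\left(-12 \right)} + g{\left(-7,Z{\left(-5 \right)} \right)}\right)^{2} = \left(\left(-12 - \frac{1}{2 \left(-12\right)}\right) - \left(-7\right) \left(-2\right)\right)^{2} = \left(\left(-12 - - \frac{1}{24}\right) - 14\right)^{2} = \left(\left(-12 + \frac{1}{24}\right) - 14\right)^{2} = \left(- \frac{287}{24} - 14\right)^{2} = \left(- \frac{623}{24}\right)^{2} = \frac{388129}{576}$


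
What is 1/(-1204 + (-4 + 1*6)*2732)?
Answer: 1/4260 ≈ 0.00023474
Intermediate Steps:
1/(-1204 + (-4 + 1*6)*2732) = 1/(-1204 + (-4 + 6)*2732) = 1/(-1204 + 2*2732) = 1/(-1204 + 5464) = 1/4260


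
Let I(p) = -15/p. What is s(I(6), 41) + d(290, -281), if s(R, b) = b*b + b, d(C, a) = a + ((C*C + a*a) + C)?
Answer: 164792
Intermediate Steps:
d(C, a) = C + a + C² + a² (d(C, a) = a + ((C² + a²) + C) = a + (C + C² + a²) = C + a + C² + a²)
s(R, b) = b + b² (s(R, b) = b² + b = b + b²)
s(I(6), 41) + d(290, -281) = 41*(1 + 41) + (290 - 281 + 290² + (-281)²) = 41*42 + (290 - 281 + 84100 + 78961) = 1722 + 163070 = 164792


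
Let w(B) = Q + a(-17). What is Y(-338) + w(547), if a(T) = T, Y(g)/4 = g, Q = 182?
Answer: -1187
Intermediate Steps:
Y(g) = 4*g
w(B) = 165 (w(B) = 182 - 17 = 165)
Y(-338) + w(547) = 4*(-338) + 165 = -1352 + 165 = -1187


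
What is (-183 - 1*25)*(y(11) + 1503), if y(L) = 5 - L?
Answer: -311376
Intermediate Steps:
(-183 - 1*25)*(y(11) + 1503) = (-183 - 1*25)*((5 - 1*11) + 1503) = (-183 - 25)*((5 - 11) + 1503) = -208*(-6 + 1503) = -208*1497 = -311376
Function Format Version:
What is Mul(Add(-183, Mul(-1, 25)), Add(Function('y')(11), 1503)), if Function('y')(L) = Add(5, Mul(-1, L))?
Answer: -311376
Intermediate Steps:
Mul(Add(-183, Mul(-1, 25)), Add(Function('y')(11), 1503)) = Mul(Add(-183, Mul(-1, 25)), Add(Add(5, Mul(-1, 11)), 1503)) = Mul(Add(-183, -25), Add(Add(5, -11), 1503)) = Mul(-208, Add(-6, 1503)) = Mul(-208, 1497) = -311376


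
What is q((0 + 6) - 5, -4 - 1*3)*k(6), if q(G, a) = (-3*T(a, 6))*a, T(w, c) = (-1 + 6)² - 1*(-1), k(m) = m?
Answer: 3276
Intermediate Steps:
T(w, c) = 26 (T(w, c) = 5² + 1 = 25 + 1 = 26)
q(G, a) = -78*a (q(G, a) = (-3*26)*a = -78*a)
q((0 + 6) - 5, -4 - 1*3)*k(6) = -78*(-4 - 1*3)*6 = -78*(-4 - 3)*6 = -78*(-7)*6 = 546*6 = 3276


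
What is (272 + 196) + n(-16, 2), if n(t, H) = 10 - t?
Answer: 494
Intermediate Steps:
(272 + 196) + n(-16, 2) = (272 + 196) + (10 - 1*(-16)) = 468 + (10 + 16) = 468 + 26 = 494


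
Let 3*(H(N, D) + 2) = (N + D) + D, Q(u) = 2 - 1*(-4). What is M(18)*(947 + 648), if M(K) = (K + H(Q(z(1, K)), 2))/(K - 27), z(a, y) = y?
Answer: -92510/27 ≈ -3426.3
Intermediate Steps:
Q(u) = 6 (Q(u) = 2 + 4 = 6)
H(N, D) = -2 + N/3 + 2*D/3 (H(N, D) = -2 + ((N + D) + D)/3 = -2 + ((D + N) + D)/3 = -2 + (N + 2*D)/3 = -2 + (N/3 + 2*D/3) = -2 + N/3 + 2*D/3)
M(K) = (4/3 + K)/(-27 + K) (M(K) = (K + (-2 + (1/3)*6 + (2/3)*2))/(K - 27) = (K + (-2 + 2 + 4/3))/(-27 + K) = (K + 4/3)/(-27 + K) = (4/3 + K)/(-27 + K))
M(18)*(947 + 648) = ((4/3 + 18)/(-27 + 18))*(947 + 648) = ((58/3)/(-9))*1595 = -1/9*58/3*1595 = -58/27*1595 = -92510/27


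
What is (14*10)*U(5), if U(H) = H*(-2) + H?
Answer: -700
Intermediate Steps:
U(H) = -H (U(H) = -2*H + H = -H)
(14*10)*U(5) = (14*10)*(-1*5) = 140*(-5) = -700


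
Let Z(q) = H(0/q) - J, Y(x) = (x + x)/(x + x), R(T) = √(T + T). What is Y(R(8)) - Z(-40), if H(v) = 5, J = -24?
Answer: -28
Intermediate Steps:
R(T) = √2*√T (R(T) = √(2*T) = √2*√T)
Y(x) = 1 (Y(x) = (2*x)/((2*x)) = (2*x)*(1/(2*x)) = 1)
Z(q) = 29 (Z(q) = 5 - 1*(-24) = 5 + 24 = 29)
Y(R(8)) - Z(-40) = 1 - 1*29 = 1 - 29 = -28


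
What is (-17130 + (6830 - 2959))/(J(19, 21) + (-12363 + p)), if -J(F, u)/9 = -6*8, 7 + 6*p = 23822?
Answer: 79554/47771 ≈ 1.6653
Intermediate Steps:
p = 23815/6 (p = -7/6 + (⅙)*23822 = -7/6 + 11911/3 = 23815/6 ≈ 3969.2)
J(F, u) = 432 (J(F, u) = -(-54)*8 = -9*(-48) = 432)
(-17130 + (6830 - 2959))/(J(19, 21) + (-12363 + p)) = (-17130 + (6830 - 2959))/(432 + (-12363 + 23815/6)) = (-17130 + 3871)/(432 - 50363/6) = -13259/(-47771/6) = -13259*(-6/47771) = 79554/47771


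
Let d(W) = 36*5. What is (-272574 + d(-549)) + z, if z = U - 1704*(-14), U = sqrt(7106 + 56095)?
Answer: -248538 + sqrt(63201) ≈ -2.4829e+5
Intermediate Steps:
U = sqrt(63201) ≈ 251.40
d(W) = 180
z = 23856 + sqrt(63201) (z = sqrt(63201) - 1704*(-14) = sqrt(63201) + 23856 = 23856 + sqrt(63201) ≈ 24107.)
(-272574 + d(-549)) + z = (-272574 + 180) + (23856 + sqrt(63201)) = -272394 + (23856 + sqrt(63201)) = -248538 + sqrt(63201)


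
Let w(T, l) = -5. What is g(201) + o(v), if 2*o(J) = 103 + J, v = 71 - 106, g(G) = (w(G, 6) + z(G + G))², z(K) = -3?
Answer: 98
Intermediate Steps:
g(G) = 64 (g(G) = (-5 - 3)² = (-8)² = 64)
v = -35
o(J) = 103/2 + J/2 (o(J) = (103 + J)/2 = 103/2 + J/2)
g(201) + o(v) = 64 + (103/2 + (½)*(-35)) = 64 + (103/2 - 35/2) = 64 + 34 = 98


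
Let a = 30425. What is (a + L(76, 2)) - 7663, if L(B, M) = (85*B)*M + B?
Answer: 35758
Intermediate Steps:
L(B, M) = B + 85*B*M (L(B, M) = 85*B*M + B = B + 85*B*M)
(a + L(76, 2)) - 7663 = (30425 + 76*(1 + 85*2)) - 7663 = (30425 + 76*(1 + 170)) - 7663 = (30425 + 76*171) - 7663 = (30425 + 12996) - 7663 = 43421 - 7663 = 35758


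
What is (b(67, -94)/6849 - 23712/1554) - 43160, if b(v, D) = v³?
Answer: -76510305191/1773891 ≈ -43131.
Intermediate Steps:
(b(67, -94)/6849 - 23712/1554) - 43160 = (67³/6849 - 23712/1554) - 43160 = (300763*(1/6849) - 23712*1/1554) - 43160 = (300763/6849 - 3952/259) - 43160 = 50830369/1773891 - 43160 = -76510305191/1773891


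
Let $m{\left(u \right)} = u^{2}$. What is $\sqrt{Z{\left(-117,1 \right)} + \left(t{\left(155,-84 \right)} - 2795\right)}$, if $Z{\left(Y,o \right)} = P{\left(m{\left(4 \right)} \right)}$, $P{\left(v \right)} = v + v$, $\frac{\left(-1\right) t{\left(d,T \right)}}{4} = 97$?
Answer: $i \sqrt{3151} \approx 56.134 i$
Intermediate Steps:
$t{\left(d,T \right)} = -388$ ($t{\left(d,T \right)} = \left(-4\right) 97 = -388$)
$P{\left(v \right)} = 2 v$
$Z{\left(Y,o \right)} = 32$ ($Z{\left(Y,o \right)} = 2 \cdot 4^{2} = 2 \cdot 16 = 32$)
$\sqrt{Z{\left(-117,1 \right)} + \left(t{\left(155,-84 \right)} - 2795\right)} = \sqrt{32 - 3183} = \sqrt{-3151} = i \sqrt{3151}$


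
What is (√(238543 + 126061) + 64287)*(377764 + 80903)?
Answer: 29486325429 + 917334*√91151 ≈ 2.9763e+10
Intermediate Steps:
(√(238543 + 126061) + 64287)*(377764 + 80903) = (√364604 + 64287)*458667 = (2*√91151 + 64287)*458667 = (64287 + 2*√91151)*458667 = 29486325429 + 917334*√91151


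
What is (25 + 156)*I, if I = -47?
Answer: -8507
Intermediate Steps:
(25 + 156)*I = (25 + 156)*(-47) = 181*(-47) = -8507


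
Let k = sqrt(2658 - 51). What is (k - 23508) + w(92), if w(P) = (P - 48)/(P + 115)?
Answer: -4866112/207 + sqrt(2607) ≈ -23457.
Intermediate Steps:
k = sqrt(2607) ≈ 51.059
w(P) = (-48 + P)/(115 + P)
(k - 23508) + w(92) = (sqrt(2607) - 23508) + (-48 + 92)/(115 + 92) = (-23508 + sqrt(2607)) + 44/207 = -4866112/207 + sqrt(2607)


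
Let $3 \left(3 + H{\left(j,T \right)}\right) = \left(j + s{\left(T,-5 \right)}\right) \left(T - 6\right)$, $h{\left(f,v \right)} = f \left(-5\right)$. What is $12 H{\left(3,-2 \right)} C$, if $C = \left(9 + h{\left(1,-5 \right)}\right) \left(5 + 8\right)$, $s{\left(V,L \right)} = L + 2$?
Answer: $-1872$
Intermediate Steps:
$s{\left(V,L \right)} = 2 + L$
$h{\left(f,v \right)} = - 5 f$
$C = 52$ ($C = \left(9 - 5\right) \left(5 + 8\right) = \left(9 - 5\right) 13 = 4 \cdot 13 = 52$)
$H{\left(j,T \right)} = -3 + \frac{\left(-6 + T\right) \left(-3 + j\right)}{3}$ ($H{\left(j,T \right)} = -3 + \frac{\left(j + \left(2 - 5\right)\right) \left(T - 6\right)}{3} = -3 + \frac{\left(j - 3\right) \left(-6 + T\right)}{3} = -3 + \frac{\left(-3 + j\right) \left(-6 + T\right)}{3} = -3 + \frac{\left(-6 + T\right) \left(-3 + j\right)}{3}$)
$12 H{\left(3,-2 \right)} C = 12 \left(3 - -2 - 6 + \frac{1}{3} \left(-2\right) 3\right) 52 = 12 \left(3 + 2 - 6 - 2\right) 52 = 12 \left(-3\right) 52 = \left(-36\right) 52 = -1872$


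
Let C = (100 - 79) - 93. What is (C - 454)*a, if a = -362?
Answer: 190412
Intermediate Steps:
C = -72 (C = 21 - 93 = -72)
(C - 454)*a = (-72 - 454)*(-362) = -526*(-362) = 190412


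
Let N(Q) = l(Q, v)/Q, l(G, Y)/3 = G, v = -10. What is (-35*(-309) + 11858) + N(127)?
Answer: 22676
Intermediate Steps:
l(G, Y) = 3*G
N(Q) = 3 (N(Q) = (3*Q)/Q = 3)
(-35*(-309) + 11858) + N(127) = (-35*(-309) + 11858) + 3 = (10815 + 11858) + 3 = 22673 + 3 = 22676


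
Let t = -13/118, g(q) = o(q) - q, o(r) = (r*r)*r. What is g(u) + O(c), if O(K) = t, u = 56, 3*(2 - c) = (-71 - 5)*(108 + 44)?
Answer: 20716067/118 ≈ 1.7556e+5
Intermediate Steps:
c = 11558/3 (c = 2 - (-71 - 5)*(108 + 44)/3 = 2 - (-76)*152/3 = 2 - ⅓*(-11552) = 2 + 11552/3 = 11558/3 ≈ 3852.7)
o(r) = r³ (o(r) = r²*r = r³)
g(q) = q³ - q
t = -13/118 (t = -13*1/118 = -13/118 ≈ -0.11017)
O(K) = -13/118
g(u) + O(c) = (56³ - 1*56) - 13/118 = (175616 - 56) - 13/118 = 175560 - 13/118 = 20716067/118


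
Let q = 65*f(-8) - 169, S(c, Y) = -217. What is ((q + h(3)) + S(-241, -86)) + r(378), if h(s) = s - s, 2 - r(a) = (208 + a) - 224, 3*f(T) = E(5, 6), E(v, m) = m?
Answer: -616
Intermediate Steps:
f(T) = 2 (f(T) = (1/3)*6 = 2)
q = -39 (q = 65*2 - 169 = 130 - 169 = -39)
r(a) = 18 - a (r(a) = 2 - ((208 + a) - 224) = 2 - (-16 + a) = 2 + (16 - a) = 18 - a)
h(s) = 0
((q + h(3)) + S(-241, -86)) + r(378) = ((-39 + 0) - 217) + (18 - 1*378) = (-39 - 217) + (18 - 378) = -256 - 360 = -616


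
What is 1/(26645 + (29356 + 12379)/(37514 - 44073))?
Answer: 6559/174722820 ≈ 3.7539e-5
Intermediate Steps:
1/(26645 + (29356 + 12379)/(37514 - 44073)) = 1/(26645 + 41735/(-6559)) = 1/(26645 + 41735*(-1/6559)) = 1/(26645 - 41735/6559) = 1/(174722820/6559) = 6559/174722820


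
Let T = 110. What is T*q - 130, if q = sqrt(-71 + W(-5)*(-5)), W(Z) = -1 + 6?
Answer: -130 + 440*I*sqrt(6) ≈ -130.0 + 1077.8*I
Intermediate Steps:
W(Z) = 5
q = 4*I*sqrt(6) (q = sqrt(-71 + 5*(-5)) = sqrt(-71 - 25) = sqrt(-96) = 4*I*sqrt(6) ≈ 9.798*I)
T*q - 130 = 110*(4*I*sqrt(6)) - 130 = 440*I*sqrt(6) - 130 = -130 + 440*I*sqrt(6)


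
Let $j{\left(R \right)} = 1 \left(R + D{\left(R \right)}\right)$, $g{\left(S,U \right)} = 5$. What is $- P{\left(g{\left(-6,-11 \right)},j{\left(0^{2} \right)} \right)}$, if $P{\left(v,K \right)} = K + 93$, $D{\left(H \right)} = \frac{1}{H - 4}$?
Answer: $- \frac{371}{4} \approx -92.75$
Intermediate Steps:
$D{\left(H \right)} = \frac{1}{-4 + H}$
$j{\left(R \right)} = R + \frac{1}{-4 + R}$ ($j{\left(R \right)} = 1 \left(R + \frac{1}{-4 + R}\right) = R + \frac{1}{-4 + R}$)
$P{\left(v,K \right)} = 93 + K$
$- P{\left(g{\left(-6,-11 \right)},j{\left(0^{2} \right)} \right)} = - (93 + \frac{1 + 0^{2} \left(-4 + 0^{2}\right)}{-4 + 0^{2}}) = - (93 + \frac{1 + 0 \left(-4 + 0\right)}{-4 + 0}) = - (93 + \frac{1 + 0 \left(-4\right)}{-4}) = - (93 - \frac{1 + 0}{4}) = - (93 - \frac{1}{4}) = \left(-1\right) \frac{371}{4} = - \frac{371}{4}$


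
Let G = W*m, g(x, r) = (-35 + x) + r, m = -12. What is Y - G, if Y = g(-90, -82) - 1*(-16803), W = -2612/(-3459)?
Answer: 19145636/1153 ≈ 16605.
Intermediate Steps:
g(x, r) = -35 + r + x
W = 2612/3459 (W = -2612*(-1/3459) = 2612/3459 ≈ 0.75513)
Y = 16596 (Y = (-35 - 82 - 90) - 1*(-16803) = -207 + 16803 = 16596)
G = -10448/1153 (G = (2612/3459)*(-12) = -10448/1153 ≈ -9.0616)
Y - G = 16596 - 1*(-10448/1153) = 16596 + 10448/1153 = 19145636/1153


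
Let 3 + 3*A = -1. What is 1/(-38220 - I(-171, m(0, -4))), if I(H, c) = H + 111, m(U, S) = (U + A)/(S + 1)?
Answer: -1/38160 ≈ -2.6205e-5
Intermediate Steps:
A = -4/3 (A = -1 + (1/3)*(-1) = -1 - 1/3 = -4/3 ≈ -1.3333)
m(U, S) = (-4/3 + U)/(1 + S) (m(U, S) = (U - 4/3)/(S + 1) = (-4/3 + U)/(1 + S))
I(H, c) = 111 + H
1/(-38220 - I(-171, m(0, -4))) = 1/(-38220 - (111 - 171)) = 1/(-38220 - 1*(-60)) = 1/(-38220 + 60) = 1/(-38160) = -1/38160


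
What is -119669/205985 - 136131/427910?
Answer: -3169940233/3525721654 ≈ -0.89909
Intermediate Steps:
-119669/205985 - 136131/427910 = -3169940233/3525721654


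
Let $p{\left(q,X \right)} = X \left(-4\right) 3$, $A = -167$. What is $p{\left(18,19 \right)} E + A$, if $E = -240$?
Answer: $54553$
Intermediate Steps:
$p{\left(q,X \right)} = - 12 X$ ($p{\left(q,X \right)} = - 4 X 3 = - 12 X$)
$p{\left(18,19 \right)} E + A = \left(-12\right) 19 \left(-240\right) - 167 = \left(-228\right) \left(-240\right) - 167 = 54720 - 167 = 54553$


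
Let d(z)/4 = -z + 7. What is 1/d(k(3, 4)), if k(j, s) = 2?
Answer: 1/20 ≈ 0.050000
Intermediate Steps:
d(z) = 28 - 4*z (d(z) = 4*(-z + 7) = 4*(7 - z) = 28 - 4*z)
1/d(k(3, 4)) = 1/(28 - 4*2) = 1/(28 - 8) = 1/20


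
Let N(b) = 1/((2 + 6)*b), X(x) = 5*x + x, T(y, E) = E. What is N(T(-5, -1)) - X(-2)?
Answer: 95/8 ≈ 11.875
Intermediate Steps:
X(x) = 6*x
N(b) = 1/(8*b)
N(T(-5, -1)) - X(-2) = (⅛)/(-1) - 6*(-2) = (⅛)*(-1) - 1*(-12) = -⅛ + 12 = 95/8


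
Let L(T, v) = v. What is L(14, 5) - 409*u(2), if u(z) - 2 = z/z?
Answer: -1222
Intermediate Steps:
u(z) = 3 (u(z) = 2 + z/z = 2 + 1 = 3)
L(14, 5) - 409*u(2) = 5 - 409*3 = 5 - 1227 = -1222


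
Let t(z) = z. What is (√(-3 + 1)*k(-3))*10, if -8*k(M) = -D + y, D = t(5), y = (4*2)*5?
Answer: -175*I*√2/4 ≈ -61.872*I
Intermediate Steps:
y = 40 (y = 8*5 = 40)
D = 5
k(M) = -35/8 (k(M) = -(-1*5 + 40)/8 = -(-5 + 40)/8 = -⅛*35 = -35/8)
(√(-3 + 1)*k(-3))*10 = (√(-3 + 1)*(-35/8))*10 = (√(-2)*(-35/8))*10 = ((I*√2)*(-35/8))*10 = -35*I*√2/8*10 = -175*I*√2/4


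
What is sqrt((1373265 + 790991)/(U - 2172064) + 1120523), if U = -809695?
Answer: sqrt(9962436622642838059)/2981759 ≈ 1058.5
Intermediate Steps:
sqrt((1373265 + 790991)/(U - 2172064) + 1120523) = sqrt((1373265 + 790991)/(-809695 - 2172064) + 1120523) = sqrt(2164256/(-2981759) + 1120523) = sqrt(2164256*(-1/2981759) + 1120523) = sqrt(-2164256/2981759 + 1120523) = sqrt(3341127375701/2981759) = sqrt(9962436622642838059)/2981759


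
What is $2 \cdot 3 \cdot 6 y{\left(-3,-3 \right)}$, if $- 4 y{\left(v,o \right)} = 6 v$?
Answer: $162$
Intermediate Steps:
$y{\left(v,o \right)} = - \frac{3 v}{2}$ ($y{\left(v,o \right)} = - \frac{6 v}{4} = - \frac{3 v}{2}$)
$2 \cdot 3 \cdot 6 y{\left(-3,-3 \right)} = 2 \cdot 3 \cdot 6 \left(\left(- \frac{3}{2}\right) \left(-3\right)\right) = 6 \cdot 6 \cdot \frac{9}{2} = 36 \cdot \frac{9}{2} = 162$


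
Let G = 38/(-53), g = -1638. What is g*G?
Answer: 62244/53 ≈ 1174.4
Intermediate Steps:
G = -38/53 (G = 38*(-1/53) = -38/53 ≈ -0.71698)
g*G = -1638*(-38/53) = 62244/53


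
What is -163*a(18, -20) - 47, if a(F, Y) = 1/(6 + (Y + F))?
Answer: -351/4 ≈ -87.750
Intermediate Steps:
a(F, Y) = 1/(6 + F + Y) (a(F, Y) = 1/(6 + (F + Y)) = 1/(6 + F + Y))
-163*a(18, -20) - 47 = -163/(6 + 18 - 20) - 47 = -163/4 - 47 = -351/4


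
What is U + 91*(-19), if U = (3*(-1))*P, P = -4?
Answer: -1717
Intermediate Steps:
U = 12 (U = (3*(-1))*(-4) = -3*(-4) = 12)
U + 91*(-19) = 12 + 91*(-19) = 12 - 1729 = -1717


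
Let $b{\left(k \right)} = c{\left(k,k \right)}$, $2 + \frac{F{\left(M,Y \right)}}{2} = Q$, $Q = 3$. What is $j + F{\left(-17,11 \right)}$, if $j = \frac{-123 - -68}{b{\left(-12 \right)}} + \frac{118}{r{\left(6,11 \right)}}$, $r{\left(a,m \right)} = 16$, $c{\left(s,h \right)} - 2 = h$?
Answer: $\frac{119}{8} \approx 14.875$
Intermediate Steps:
$c{\left(s,h \right)} = 2 + h$
$F{\left(M,Y \right)} = 2$ ($F{\left(M,Y \right)} = -4 + 2 \cdot 3 = -4 + 6 = 2$)
$b{\left(k \right)} = 2 + k$
$j = \frac{103}{8}$ ($j = \frac{-123 - -68}{2 - 12} + \frac{118}{16} = \frac{-123 + 68}{-10} + 118 \cdot \frac{1}{16} = \left(-55\right) \left(- \frac{1}{10}\right) + \frac{59}{8} = \frac{11}{2} + \frac{59}{8} = \frac{103}{8} \approx 12.875$)
$j + F{\left(-17,11 \right)} = \frac{103}{8} + 2 = \frac{119}{8}$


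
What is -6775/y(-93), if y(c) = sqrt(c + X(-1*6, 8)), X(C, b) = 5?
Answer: 6775*I*sqrt(22)/44 ≈ 722.22*I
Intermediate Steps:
y(c) = sqrt(5 + c) (y(c) = sqrt(c + 5) = sqrt(5 + c))
-6775/y(-93) = -6775/sqrt(5 - 93) = -6775*(-I*sqrt(22)/44) = -(-6775)*I*sqrt(22)/44 = 6775*I*sqrt(22)/44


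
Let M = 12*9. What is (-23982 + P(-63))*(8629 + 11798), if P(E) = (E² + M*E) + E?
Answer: -549077760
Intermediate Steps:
M = 108
P(E) = E² + 109*E (P(E) = (E² + 108*E) + E = E² + 109*E)
(-23982 + P(-63))*(8629 + 11798) = (-23982 - 63*(109 - 63))*(8629 + 11798) = (-23982 - 63*46)*20427 = (-23982 - 2898)*20427 = -26880*20427 = -549077760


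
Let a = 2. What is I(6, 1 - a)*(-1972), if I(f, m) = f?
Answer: -11832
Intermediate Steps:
I(6, 1 - a)*(-1972) = 6*(-1972) = -11832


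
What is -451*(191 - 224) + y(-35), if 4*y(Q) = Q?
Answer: 59497/4 ≈ 14874.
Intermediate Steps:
y(Q) = Q/4
-451*(191 - 224) + y(-35) = -451*(191 - 224) + (¼)*(-35) = -451*(-33) - 35/4 = 14883 - 35/4 = 59497/4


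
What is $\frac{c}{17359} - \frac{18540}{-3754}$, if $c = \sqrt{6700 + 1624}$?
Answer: $\frac{9270}{1877} + \frac{2 \sqrt{2081}}{17359} \approx 4.944$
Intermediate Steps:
$c = 2 \sqrt{2081}$ ($c = \sqrt{8324} = 2 \sqrt{2081} \approx 91.236$)
$\frac{c}{17359} - \frac{18540}{-3754} = \frac{2 \sqrt{2081}}{17359} - \frac{18540}{-3754} = 2 \sqrt{2081} \cdot \frac{1}{17359} - - \frac{9270}{1877} = \frac{2 \sqrt{2081}}{17359} + \frac{9270}{1877} = \frac{9270}{1877} + \frac{2 \sqrt{2081}}{17359}$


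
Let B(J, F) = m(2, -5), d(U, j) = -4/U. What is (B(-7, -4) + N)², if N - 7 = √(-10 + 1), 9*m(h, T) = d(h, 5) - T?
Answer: 403/9 + 44*I ≈ 44.778 + 44.0*I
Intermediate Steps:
m(h, T) = -4/(9*h) - T/9 (m(h, T) = (-4/h - T)/9 = (-T - 4/h)/9 = -4/(9*h) - T/9)
B(J, F) = ⅓ (B(J, F) = (⅑)*(-4 - 1*(-5)*2)/2 = (⅑)*(½)*(-4 + 10) = (⅑)*(½)*6 = ⅓)
N = 7 + 3*I (N = 7 + √(-10 + 1) = 7 + √(-9) = 7 + 3*I ≈ 7.0 + 3.0*I)
(B(-7, -4) + N)² = (⅓ + (7 + 3*I))² = (22/3 + 3*I)²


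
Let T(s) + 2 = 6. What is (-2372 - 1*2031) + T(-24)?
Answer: -4399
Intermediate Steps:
T(s) = 4 (T(s) = -2 + 6 = 4)
(-2372 - 1*2031) + T(-24) = (-2372 - 1*2031) + 4 = (-2372 - 2031) + 4 = -4403 + 4 = -4399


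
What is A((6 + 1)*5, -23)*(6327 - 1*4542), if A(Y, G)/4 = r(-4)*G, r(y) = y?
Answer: 656880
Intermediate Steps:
A(Y, G) = -16*G (A(Y, G) = 4*(-4*G) = -16*G)
A((6 + 1)*5, -23)*(6327 - 1*4542) = (-16*(-23))*(6327 - 1*4542) = 368*(6327 - 4542) = 368*1785 = 656880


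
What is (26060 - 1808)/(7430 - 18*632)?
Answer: -12126/1973 ≈ -6.1460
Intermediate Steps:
(26060 - 1808)/(7430 - 18*632) = 24252/(7430 - 11376) = 24252/(-3946) = 24252*(-1/3946) = -12126/1973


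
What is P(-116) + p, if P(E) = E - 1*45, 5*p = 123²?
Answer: 14324/5 ≈ 2864.8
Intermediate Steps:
p = 15129/5 (p = (⅕)*123² = (⅕)*15129 = 15129/5 ≈ 3025.8)
P(E) = -45 + E (P(E) = E - 45 = -45 + E)
P(-116) + p = (-45 - 116) + 15129/5 = -161 + 15129/5 = 14324/5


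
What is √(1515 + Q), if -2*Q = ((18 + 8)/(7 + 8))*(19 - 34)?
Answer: 2*√382 ≈ 39.090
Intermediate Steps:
Q = 13 (Q = -(18 + 8)/(7 + 8)*(19 - 34)/2 = -26/15*(-15)/2 = -26*(1/15)*(-15)/2 = -13*(-15)/15 = -½*(-26) = 13)
√(1515 + Q) = √(1515 + 13) = √1528 = 2*√382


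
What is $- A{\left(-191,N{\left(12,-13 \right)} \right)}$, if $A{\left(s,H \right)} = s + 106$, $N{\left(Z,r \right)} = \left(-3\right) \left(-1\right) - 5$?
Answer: $85$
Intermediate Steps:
$N{\left(Z,r \right)} = -2$ ($N{\left(Z,r \right)} = 3 - 5 = -2$)
$A{\left(s,H \right)} = 106 + s$
$- A{\left(-191,N{\left(12,-13 \right)} \right)} = - (106 - 191) = \left(-1\right) \left(-85\right) = 85$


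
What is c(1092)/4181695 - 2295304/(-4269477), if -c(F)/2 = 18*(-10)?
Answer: 1919959654400/3570730124703 ≈ 0.53769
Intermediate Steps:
c(F) = 360 (c(F) = -36*(-10) = -2*(-180) = 360)
c(1092)/4181695 - 2295304/(-4269477) = 360/4181695 - 2295304/(-4269477) = 360*(1/4181695) - 2295304*(-1/4269477) = 72/836339 + 2295304/4269477 = 1919959654400/3570730124703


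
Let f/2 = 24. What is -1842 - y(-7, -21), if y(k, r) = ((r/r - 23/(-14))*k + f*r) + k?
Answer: -1617/2 ≈ -808.50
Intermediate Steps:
f = 48 (f = 2*24 = 48)
y(k, r) = 48*r + 51*k/14 (y(k, r) = ((r/r - 23/(-14))*k + 48*r) + k = ((1 - 23*(-1/14))*k + 48*r) + k = ((1 + 23/14)*k + 48*r) + k = (37*k/14 + 48*r) + k = (48*r + 37*k/14) + k = 48*r + 51*k/14)
-1842 - y(-7, -21) = -1842 - (48*(-21) + (51/14)*(-7)) = -1842 - (-1008 - 51/2) = -1842 - 1*(-2067/2) = -1842 + 2067/2 = -1617/2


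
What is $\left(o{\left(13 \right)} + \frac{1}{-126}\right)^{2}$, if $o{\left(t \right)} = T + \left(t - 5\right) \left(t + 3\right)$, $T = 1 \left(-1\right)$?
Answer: $\frac{256032001}{15876} \approx 16127.0$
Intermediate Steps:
$T = -1$
$o{\left(t \right)} = -1 + \left(-5 + t\right) \left(3 + t\right)$ ($o{\left(t \right)} = -1 + \left(t - 5\right) \left(t + 3\right) = -1 + \left(-5 + t\right) \left(3 + t\right)$)
$\left(o{\left(13 \right)} + \frac{1}{-126}\right)^{2} = \left(\left(-16 + 13^{2} - 26\right) + \frac{1}{-126}\right)^{2} = \left(\left(-16 + 169 - 26\right) - \frac{1}{126}\right)^{2} = \left(127 - \frac{1}{126}\right)^{2} = \left(\frac{16001}{126}\right)^{2} = \frac{256032001}{15876}$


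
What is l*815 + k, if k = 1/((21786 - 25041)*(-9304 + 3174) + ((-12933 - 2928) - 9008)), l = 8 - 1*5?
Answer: 48724647046/19928281 ≈ 2445.0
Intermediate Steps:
l = 3 (l = 8 - 5 = 3)
k = 1/19928281 (k = 1/(-3255*(-6130) + (-15861 - 9008)) = 1/(19953150 - 24869) = 1/19928281 ≈ 5.0180e-8)
l*815 + k = 3*815 + 1/19928281 = 2445 + 1/19928281 = 48724647046/19928281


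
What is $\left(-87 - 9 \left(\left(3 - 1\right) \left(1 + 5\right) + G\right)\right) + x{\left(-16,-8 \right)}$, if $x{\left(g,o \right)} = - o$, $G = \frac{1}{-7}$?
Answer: $- \frac{1300}{7} \approx -185.71$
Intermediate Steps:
$G = - \frac{1}{7} \approx -0.14286$
$\left(-87 - 9 \left(\left(3 - 1\right) \left(1 + 5\right) + G\right)\right) + x{\left(-16,-8 \right)} = \left(-87 - 9 \left(\left(3 - 1\right) \left(1 + 5\right) - \frac{1}{7}\right)\right) - -8 = \left(-87 - 9 \left(2 \cdot 6 - \frac{1}{7}\right)\right) + 8 = \left(-87 - 9 \left(12 - \frac{1}{7}\right)\right) + 8 = \left(-87 - \frac{747}{7}\right) + 8 = - \frac{1356}{7} + 8 = - \frac{1300}{7}$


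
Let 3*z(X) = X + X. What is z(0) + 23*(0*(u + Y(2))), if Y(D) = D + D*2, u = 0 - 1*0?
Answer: 0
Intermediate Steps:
z(X) = 2*X/3 (z(X) = (X + X)/3 = (2*X)/3 = 2*X/3)
u = 0 (u = 0 + 0 = 0)
Y(D) = 3*D (Y(D) = D + 2*D = 3*D)
z(0) + 23*(0*(u + Y(2))) = (⅔)*0 + 23*(0*(0 + 3*2)) = 0 + 23*(0*(0 + 6)) = 0 + 23*(0*6) = 0 + 23*0 = 0 + 0 = 0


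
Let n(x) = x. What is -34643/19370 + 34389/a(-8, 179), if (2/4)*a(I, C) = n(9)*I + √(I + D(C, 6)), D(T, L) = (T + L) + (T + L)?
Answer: -12073593013/46701070 - 34389*√362/9644 ≈ -326.37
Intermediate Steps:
D(T, L) = 2*L + 2*T (D(T, L) = (L + T) + (L + T) = 2*L + 2*T)
a(I, C) = 2*√(12 + I + 2*C) + 18*I (a(I, C) = 2*(9*I + √(I + (2*6 + 2*C))) = 2*(9*I + √(I + (12 + 2*C))) = 2*(9*I + √(12 + I + 2*C)) = 2*(√(12 + I + 2*C) + 9*I) = 2*√(12 + I + 2*C) + 18*I)
-34643/19370 + 34389/a(-8, 179) = -34643/19370 + 34389/(2*√(12 - 8 + 2*179) + 18*(-8)) = -34643*1/19370 + 34389/(2*√(12 - 8 + 358) - 144) = -34643/19370 + 34389/(2*√362 - 144) = -34643/19370 + 34389/(-144 + 2*√362)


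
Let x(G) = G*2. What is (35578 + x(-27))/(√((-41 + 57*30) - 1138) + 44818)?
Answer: 1592114632/2008652593 - 106572*√59/2008652593 ≈ 0.79222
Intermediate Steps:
x(G) = 2*G
(35578 + x(-27))/(√((-41 + 57*30) - 1138) + 44818) = (35578 + 2*(-27))/(√((-41 + 57*30) - 1138) + 44818) = (35578 - 54)/(√((-41 + 1710) - 1138) + 44818) = 35524/(√(1669 - 1138) + 44818) = 35524/(√531 + 44818) = 35524/(3*√59 + 44818) = 35524/(44818 + 3*√59)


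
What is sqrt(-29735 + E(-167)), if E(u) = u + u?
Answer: 3*I*sqrt(3341) ≈ 173.4*I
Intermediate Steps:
E(u) = 2*u
sqrt(-29735 + E(-167)) = sqrt(-29735 + 2*(-167)) = sqrt(-29735 - 334) = sqrt(-30069) = 3*I*sqrt(3341)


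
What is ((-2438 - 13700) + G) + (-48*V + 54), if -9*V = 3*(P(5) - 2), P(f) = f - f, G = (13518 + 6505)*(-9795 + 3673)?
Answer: -122596922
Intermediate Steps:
G = -122580806 (G = 20023*(-6122) = -122580806)
P(f) = 0
V = ⅔ (V = -(0 - 2)/3 = -(-2)/3 = -⅑*(-6) = ⅔ ≈ 0.66667)
((-2438 - 13700) + G) + (-48*V + 54) = ((-2438 - 13700) - 122580806) + (-48*⅔ + 54) = (-16138 - 122580806) + (-32 + 54) = -122596944 + 22 = -122596922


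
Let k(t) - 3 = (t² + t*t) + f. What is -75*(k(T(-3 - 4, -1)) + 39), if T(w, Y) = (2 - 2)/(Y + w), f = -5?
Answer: -2775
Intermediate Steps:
T(w, Y) = 0 (T(w, Y) = 0/(Y + w) = 0)
k(t) = -2 + 2*t² (k(t) = 3 + ((t² + t*t) - 5) = 3 + ((t² + t²) - 5) = 3 + (2*t² - 5) = 3 + (-5 + 2*t²) = -2 + 2*t²)
-75*(k(T(-3 - 4, -1)) + 39) = -75*((-2 + 2*0²) + 39) = -75*((-2 + 2*0) + 39) = -75*((-2 + 0) + 39) = -75*(-2 + 39) = -75*37 = -2775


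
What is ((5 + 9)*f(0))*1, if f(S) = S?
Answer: 0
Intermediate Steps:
((5 + 9)*f(0))*1 = ((5 + 9)*0)*1 = (14*0)*1 = 0*1 = 0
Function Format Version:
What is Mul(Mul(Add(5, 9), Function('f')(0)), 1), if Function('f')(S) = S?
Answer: 0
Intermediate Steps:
Mul(Mul(Add(5, 9), Function('f')(0)), 1) = Mul(Mul(Add(5, 9), 0), 1) = Mul(Mul(14, 0), 1) = Mul(0, 1) = 0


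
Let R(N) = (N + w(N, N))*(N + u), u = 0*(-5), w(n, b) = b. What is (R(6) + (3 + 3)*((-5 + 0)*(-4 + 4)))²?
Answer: 5184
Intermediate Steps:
u = 0
R(N) = 2*N² (R(N) = (N + N)*(N + 0) = (2*N)*N = 2*N²)
(R(6) + (3 + 3)*((-5 + 0)*(-4 + 4)))² = (2*6² + (3 + 3)*((-5 + 0)*(-4 + 4)))² = (2*36 + 6*(-5*0))² = (72 + 6*0)² = (72 + 0)² = 72² = 5184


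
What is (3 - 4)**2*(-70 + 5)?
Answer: -65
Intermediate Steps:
(3 - 4)**2*(-70 + 5) = (-1)**2*(-65) = 1*(-65) = -65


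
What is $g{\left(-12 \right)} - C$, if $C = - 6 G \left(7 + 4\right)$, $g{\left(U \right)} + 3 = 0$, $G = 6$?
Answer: $393$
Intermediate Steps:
$g{\left(U \right)} = -3$ ($g{\left(U \right)} = -3 + 0 = -3$)
$C = -396$ ($C = - 6 \cdot 6 \left(7 + 4\right) = - 6 \cdot 6 \cdot 11 = \left(-6\right) 66 = -396$)
$g{\left(-12 \right)} - C = -3 - -396 = -3 + 396 = 393$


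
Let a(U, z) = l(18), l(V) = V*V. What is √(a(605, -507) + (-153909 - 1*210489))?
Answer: I*√364074 ≈ 603.39*I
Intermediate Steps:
l(V) = V²
a(U, z) = 324 (a(U, z) = 18² = 324)
√(a(605, -507) + (-153909 - 1*210489)) = √(324 + (-153909 - 1*210489)) = √(324 + (-153909 - 210489)) = √(324 - 364398) = √(-364074) = I*√364074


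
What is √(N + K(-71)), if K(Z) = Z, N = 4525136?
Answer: 9*√55865 ≈ 2127.2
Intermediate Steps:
√(N + K(-71)) = √(4525136 - 71) = √4525065 = 9*√55865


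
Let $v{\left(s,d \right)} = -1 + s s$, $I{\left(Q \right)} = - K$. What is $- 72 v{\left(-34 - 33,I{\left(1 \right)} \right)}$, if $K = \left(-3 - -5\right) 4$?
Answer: $-323136$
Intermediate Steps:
$K = 8$ ($K = \left(-3 + 5\right) 4 = 2 \cdot 4 = 8$)
$I{\left(Q \right)} = -8$ ($I{\left(Q \right)} = \left(-1\right) 8 = -8$)
$v{\left(s,d \right)} = -1 + s^{2}$
$- 72 v{\left(-34 - 33,I{\left(1 \right)} \right)} = - 72 \left(-1 + \left(-34 - 33\right)^{2}\right) = - 72 \left(-1 + \left(-67\right)^{2}\right) = - 72 \left(-1 + 4489\right) = \left(-72\right) 4488 = -323136$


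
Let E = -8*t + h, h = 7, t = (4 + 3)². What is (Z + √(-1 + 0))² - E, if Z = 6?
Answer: 420 + 12*I ≈ 420.0 + 12.0*I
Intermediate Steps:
t = 49 (t = 7² = 49)
E = -385 (E = -8*49 + 7 = -392 + 7 = -385)
(Z + √(-1 + 0))² - E = (6 + √(-1 + 0))² - 1*(-385) = (6 + √(-1))² + 385 = (6 + I)² + 385 = 385 + (6 + I)²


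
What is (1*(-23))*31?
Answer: -713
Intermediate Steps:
(1*(-23))*31 = -23*31 = -713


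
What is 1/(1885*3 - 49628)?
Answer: -1/43973 ≈ -2.2741e-5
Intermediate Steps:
1/(1885*3 - 49628) = 1/(5655 - 49628) = 1/(-43973) = -1/43973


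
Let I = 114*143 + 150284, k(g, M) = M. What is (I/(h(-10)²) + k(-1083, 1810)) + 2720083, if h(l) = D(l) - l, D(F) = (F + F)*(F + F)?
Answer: 228775189943/84050 ≈ 2.7219e+6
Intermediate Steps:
D(F) = 4*F² (D(F) = (2*F)*(2*F) = 4*F²)
I = 166586 (I = 16302 + 150284 = 166586)
h(l) = -l + 4*l² (h(l) = 4*l² - l = -l + 4*l²)
(I/(h(-10)²) + k(-1083, 1810)) + 2720083 = (166586/((-10*(-1 + 4*(-10)))²) + 1810) + 2720083 = (166586/((-10*(-1 - 40))²) + 1810) + 2720083 = (166586/((-10*(-41))²) + 1810) + 2720083 = (166586/(410²) + 1810) + 2720083 = (166586/168100 + 1810) + 2720083 = (166586*(1/168100) + 1810) + 2720083 = (83293/84050 + 1810) + 2720083 = 152213793/84050 + 2720083 = 228775189943/84050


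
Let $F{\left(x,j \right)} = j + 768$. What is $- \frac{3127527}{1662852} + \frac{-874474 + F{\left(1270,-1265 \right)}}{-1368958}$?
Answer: $- \frac{471084304929}{379395758036} \approx -1.2417$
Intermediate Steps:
$F{\left(x,j \right)} = 768 + j$
$- \frac{3127527}{1662852} + \frac{-874474 + F{\left(1270,-1265 \right)}}{-1368958} = - \frac{3127527}{1662852} + \frac{-874474 + \left(768 - 1265\right)}{-1368958} = \left(-3127527\right) \frac{1}{1662852} + \left(-874474 - 497\right) \left(- \frac{1}{1368958}\right) = - \frac{1042509}{554284} - - \frac{874971}{1368958} = - \frac{1042509}{554284} + \frac{874971}{1368958} = - \frac{471084304929}{379395758036}$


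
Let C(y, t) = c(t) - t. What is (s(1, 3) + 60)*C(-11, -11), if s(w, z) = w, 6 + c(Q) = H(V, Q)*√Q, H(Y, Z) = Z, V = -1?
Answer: 305 - 671*I*√11 ≈ 305.0 - 2225.5*I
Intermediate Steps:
c(Q) = -6 + Q^(3/2) (c(Q) = -6 + Q*√Q = -6 + Q^(3/2))
C(y, t) = -6 + t^(3/2) - t (C(y, t) = (-6 + t^(3/2)) - t = -6 + t^(3/2) - t)
(s(1, 3) + 60)*C(-11, -11) = (1 + 60)*(-6 + (-11)^(3/2) - 1*(-11)) = 61*(-6 - 11*I*√11 + 11) = 61*(5 - 11*I*√11) = 305 - 671*I*√11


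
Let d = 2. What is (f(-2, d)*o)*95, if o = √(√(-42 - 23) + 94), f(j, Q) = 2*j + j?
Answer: -570*√(94 + I*√65) ≈ -5531.4 - 236.78*I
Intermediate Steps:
f(j, Q) = 3*j
o = √(94 + I*√65) (o = √(√(-65) + 94) = √(I*√65 + 94) = √(94 + I*√65) ≈ 9.7043 + 0.4154*I)
(f(-2, d)*o)*95 = ((3*(-2))*√(94 + I*√65))*95 = -6*√(94 + I*√65)*95 = -570*√(94 + I*√65)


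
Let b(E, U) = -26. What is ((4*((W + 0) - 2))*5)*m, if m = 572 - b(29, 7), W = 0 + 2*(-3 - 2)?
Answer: -143520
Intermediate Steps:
W = -10 (W = 0 + 2*(-5) = 0 - 10 = -10)
m = 598 (m = 572 - 1*(-26) = 572 + 26 = 598)
((4*((W + 0) - 2))*5)*m = ((4*((-10 + 0) - 2))*5)*598 = ((4*(-10 - 2))*5)*598 = ((4*(-12))*5)*598 = -48*5*598 = -240*598 = -143520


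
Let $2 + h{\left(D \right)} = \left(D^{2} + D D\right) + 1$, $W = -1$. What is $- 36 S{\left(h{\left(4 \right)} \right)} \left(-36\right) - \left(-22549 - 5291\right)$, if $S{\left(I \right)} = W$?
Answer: $26544$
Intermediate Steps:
$h{\left(D \right)} = -1 + 2 D^{2}$ ($h{\left(D \right)} = -2 + \left(\left(D^{2} + D D\right) + 1\right) = -2 + \left(\left(D^{2} + D^{2}\right) + 1\right) = -2 + \left(2 D^{2} + 1\right) = -2 + \left(1 + 2 D^{2}\right) = -1 + 2 D^{2}$)
$S{\left(I \right)} = -1$
$- 36 S{\left(h{\left(4 \right)} \right)} \left(-36\right) - \left(-22549 - 5291\right) = \left(-36\right) \left(-1\right) \left(-36\right) - \left(-22549 - 5291\right) = 36 \left(-36\right) - \left(-22549 - 5291\right) = -1296 - -27840 = -1296 + 27840 = 26544$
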